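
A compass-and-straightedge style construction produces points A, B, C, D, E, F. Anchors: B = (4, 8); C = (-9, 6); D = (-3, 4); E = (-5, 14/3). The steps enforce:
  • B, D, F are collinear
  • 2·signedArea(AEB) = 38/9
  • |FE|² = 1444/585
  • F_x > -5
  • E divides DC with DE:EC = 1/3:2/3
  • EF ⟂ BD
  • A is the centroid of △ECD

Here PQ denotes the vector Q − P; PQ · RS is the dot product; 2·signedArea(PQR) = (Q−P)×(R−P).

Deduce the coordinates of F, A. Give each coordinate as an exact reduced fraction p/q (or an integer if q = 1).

A = (-17/3, 44/9)
F = (-823/195, 644/195)

1. F_x = -823/195  [B, D, F are collinear ∩ EF ⟂ BD]
2. F_y = 644/195  [B, D, F are collinear ∩ EF ⟂ BD]
   → F = (-823/195, 644/195)
3. A_x = -17/3  [A is the centroid of △ECD]
4. A_y = 44/9  [A is the centroid of △ECD]
   → A = (-17/3, 44/9)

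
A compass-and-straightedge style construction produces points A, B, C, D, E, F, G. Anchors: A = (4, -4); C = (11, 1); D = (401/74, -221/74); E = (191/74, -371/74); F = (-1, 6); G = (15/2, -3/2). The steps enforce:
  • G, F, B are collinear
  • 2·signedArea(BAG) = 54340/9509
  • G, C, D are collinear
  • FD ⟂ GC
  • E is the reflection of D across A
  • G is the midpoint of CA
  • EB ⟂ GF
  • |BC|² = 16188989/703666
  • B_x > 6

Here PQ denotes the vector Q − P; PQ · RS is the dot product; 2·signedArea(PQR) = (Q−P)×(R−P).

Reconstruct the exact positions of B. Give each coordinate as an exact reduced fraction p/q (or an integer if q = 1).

1. B_x = 123187/19018  [G, F, B are collinear ∩ EB ⟂ GF]
2. B_y = -11367/19018  [G, F, B are collinear ∩ EB ⟂ GF]
   → B = (123187/19018, -11367/19018)

B = (123187/19018, -11367/19018)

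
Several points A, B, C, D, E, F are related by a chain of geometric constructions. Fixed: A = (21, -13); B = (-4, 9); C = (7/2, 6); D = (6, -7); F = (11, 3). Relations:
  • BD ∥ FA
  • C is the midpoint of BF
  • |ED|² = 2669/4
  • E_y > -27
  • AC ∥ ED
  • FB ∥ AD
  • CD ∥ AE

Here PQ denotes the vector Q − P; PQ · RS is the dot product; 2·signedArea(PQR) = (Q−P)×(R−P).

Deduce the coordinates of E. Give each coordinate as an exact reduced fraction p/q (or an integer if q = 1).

E = (47/2, -26)

1. E_x = 47/2  [AC ∥ ED ∩ CD ∥ AE]
2. E_y = -26  [AC ∥ ED ∩ CD ∥ AE]
   → E = (47/2, -26)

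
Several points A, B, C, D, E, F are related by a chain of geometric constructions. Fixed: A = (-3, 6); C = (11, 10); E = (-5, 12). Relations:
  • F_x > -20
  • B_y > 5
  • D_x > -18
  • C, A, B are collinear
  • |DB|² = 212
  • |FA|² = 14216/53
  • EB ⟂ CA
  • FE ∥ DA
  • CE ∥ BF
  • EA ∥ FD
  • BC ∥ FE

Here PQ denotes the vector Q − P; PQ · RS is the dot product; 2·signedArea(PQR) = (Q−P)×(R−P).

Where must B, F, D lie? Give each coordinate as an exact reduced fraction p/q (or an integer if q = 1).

B = (-173/53, 314/53)
D = (-915/53, 102/53)
F = (-1021/53, 420/53)

1. B_x = -173/53  [C, A, B are collinear ∩ EB ⟂ CA]
2. B_y = 314/53  [C, A, B are collinear ∩ EB ⟂ CA]
   → B = (-173/53, 314/53)
3. F_x = -1021/53  [BC ∥ FE ∩ CE ∥ BF]
4. F_y = 420/53  [BC ∥ FE ∩ CE ∥ BF]
   → F = (-1021/53, 420/53)
5. D_x = -915/53  [FE ∥ DA ∩ EA ∥ FD]
6. D_y = 102/53  [FE ∥ DA ∩ EA ∥ FD]
   → D = (-915/53, 102/53)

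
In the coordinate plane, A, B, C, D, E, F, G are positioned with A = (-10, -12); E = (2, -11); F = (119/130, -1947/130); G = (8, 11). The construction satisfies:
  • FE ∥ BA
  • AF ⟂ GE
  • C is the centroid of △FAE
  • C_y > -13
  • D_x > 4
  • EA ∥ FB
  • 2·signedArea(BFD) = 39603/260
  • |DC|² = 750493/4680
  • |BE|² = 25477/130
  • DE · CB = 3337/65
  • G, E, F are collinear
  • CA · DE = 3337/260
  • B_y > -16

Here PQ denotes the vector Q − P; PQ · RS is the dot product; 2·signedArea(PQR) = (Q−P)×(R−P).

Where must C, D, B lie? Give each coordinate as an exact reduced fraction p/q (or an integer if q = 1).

1. C_x = -307/130  [C is the centroid of △FAE]
2. C_y = -4937/390  [C is the centroid of △FAE]
   → C = (-307/130, -4937/390)
3. D_x = 1159/260  [line 993/130·x + -257/390·y + -27581/780 = 0 ∩ |DC|² = 750493/4680]
4. D_y = -517/260  [line 993/130·x + -257/390·y + -27581/780 = 0 ∩ |DC|² = 750493/4680]
   → D = (1159/260, -517/260)
5. B_x = -1441/130  [DE · CB = 3337/65 ∩ FE ∥ BA]
6. B_y = -2077/130  [DE · CB = 3337/65 ∩ FE ∥ BA]
   → B = (-1441/130, -2077/130)

B = (-1441/130, -2077/130)
C = (-307/130, -4937/390)
D = (1159/260, -517/260)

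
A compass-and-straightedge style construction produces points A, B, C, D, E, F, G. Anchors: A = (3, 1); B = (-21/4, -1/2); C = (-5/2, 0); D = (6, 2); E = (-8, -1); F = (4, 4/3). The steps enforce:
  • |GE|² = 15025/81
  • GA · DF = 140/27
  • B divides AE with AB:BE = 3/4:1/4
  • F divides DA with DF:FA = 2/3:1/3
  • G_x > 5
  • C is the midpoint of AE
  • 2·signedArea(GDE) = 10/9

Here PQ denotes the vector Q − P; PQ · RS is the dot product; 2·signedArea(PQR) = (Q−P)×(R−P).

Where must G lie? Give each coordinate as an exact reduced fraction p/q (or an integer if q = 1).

1. G_x = 16/3  [GA · DF = 140/27 ∩ 2·signedArea(GDE) = 10/9]
2. G_y = 16/9  [GA · DF = 140/27 ∩ 2·signedArea(GDE) = 10/9]
   → G = (16/3, 16/9)

G = (16/3, 16/9)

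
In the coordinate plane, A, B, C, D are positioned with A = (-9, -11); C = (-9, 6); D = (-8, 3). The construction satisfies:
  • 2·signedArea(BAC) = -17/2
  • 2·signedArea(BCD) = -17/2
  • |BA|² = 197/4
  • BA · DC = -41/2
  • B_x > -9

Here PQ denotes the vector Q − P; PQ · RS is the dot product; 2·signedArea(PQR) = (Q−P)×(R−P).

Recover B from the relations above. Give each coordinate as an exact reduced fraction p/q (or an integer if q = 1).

B = (-17/2, -4)

1. B_x = -17/2  [2·signedArea(BCD) = -17/2 ∩ BA · DC = -41/2]
2. B_y = -4  [2·signedArea(BCD) = -17/2 ∩ BA · DC = -41/2]
   → B = (-17/2, -4)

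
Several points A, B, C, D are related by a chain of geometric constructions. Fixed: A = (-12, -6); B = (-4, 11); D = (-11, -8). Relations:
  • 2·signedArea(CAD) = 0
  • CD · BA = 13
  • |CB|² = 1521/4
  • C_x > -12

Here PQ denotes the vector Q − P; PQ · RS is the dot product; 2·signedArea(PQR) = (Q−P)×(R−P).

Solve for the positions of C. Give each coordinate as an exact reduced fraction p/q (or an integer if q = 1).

1. C_x = -23/2  [2·signedArea(CAD) = 0 ∩ CD · BA = 13]
2. C_y = -7  [2·signedArea(CAD) = 0 ∩ CD · BA = 13]
   → C = (-23/2, -7)

C = (-23/2, -7)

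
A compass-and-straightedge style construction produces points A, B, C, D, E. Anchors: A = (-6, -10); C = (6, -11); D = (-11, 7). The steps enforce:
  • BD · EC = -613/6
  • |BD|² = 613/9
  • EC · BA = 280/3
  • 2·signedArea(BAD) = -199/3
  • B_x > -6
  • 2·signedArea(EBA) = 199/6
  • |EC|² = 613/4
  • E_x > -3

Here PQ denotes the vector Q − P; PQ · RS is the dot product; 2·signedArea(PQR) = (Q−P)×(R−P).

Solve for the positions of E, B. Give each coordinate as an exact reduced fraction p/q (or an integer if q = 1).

B = (-16/3, 1)
E = (-5/2, -2)

1. B_x = -16/3  [line -17·x + -5·y + -257/3 = 0 ∩ |BD|² = 613/9]
2. B_y = 1  [line -17·x + -5·y + -257/3 = 0 ∩ |BD|² = 613/9]
   → B = (-16/3, 1)
3. E_x = -5/2  [2·signedArea(EBA) = 199/6 ∩ BD · EC = -613/6]
4. E_y = -2  [2·signedArea(EBA) = 199/6 ∩ BD · EC = -613/6]
   → E = (-5/2, -2)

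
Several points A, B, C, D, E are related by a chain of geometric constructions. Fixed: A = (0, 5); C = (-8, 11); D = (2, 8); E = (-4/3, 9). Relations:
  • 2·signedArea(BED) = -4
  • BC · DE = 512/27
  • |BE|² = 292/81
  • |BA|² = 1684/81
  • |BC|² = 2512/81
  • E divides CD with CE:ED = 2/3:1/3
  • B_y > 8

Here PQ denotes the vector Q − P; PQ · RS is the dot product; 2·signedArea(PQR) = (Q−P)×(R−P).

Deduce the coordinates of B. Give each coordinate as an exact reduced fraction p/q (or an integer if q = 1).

1. B_x = -28/9  [2·signedArea(BED) = -4 ∩ BC · DE = 512/27]
2. B_y = 25/3  [2·signedArea(BED) = -4 ∩ BC · DE = 512/27]
   → B = (-28/9, 25/3)

B = (-28/9, 25/3)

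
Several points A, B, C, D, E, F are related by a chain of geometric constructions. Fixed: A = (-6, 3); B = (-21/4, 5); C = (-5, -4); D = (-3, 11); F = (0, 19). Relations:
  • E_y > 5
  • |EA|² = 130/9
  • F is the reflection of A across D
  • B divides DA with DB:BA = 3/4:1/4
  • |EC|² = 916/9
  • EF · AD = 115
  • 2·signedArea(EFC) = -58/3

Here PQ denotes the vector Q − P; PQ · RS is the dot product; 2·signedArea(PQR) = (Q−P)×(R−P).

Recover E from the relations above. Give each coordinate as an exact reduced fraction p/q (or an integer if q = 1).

E = (-11/3, 6)

1. E_x = -11/3  [EF · AD = 115 ∩ 2·signedArea(EFC) = -58/3]
2. E_y = 6  [EF · AD = 115 ∩ 2·signedArea(EFC) = -58/3]
   → E = (-11/3, 6)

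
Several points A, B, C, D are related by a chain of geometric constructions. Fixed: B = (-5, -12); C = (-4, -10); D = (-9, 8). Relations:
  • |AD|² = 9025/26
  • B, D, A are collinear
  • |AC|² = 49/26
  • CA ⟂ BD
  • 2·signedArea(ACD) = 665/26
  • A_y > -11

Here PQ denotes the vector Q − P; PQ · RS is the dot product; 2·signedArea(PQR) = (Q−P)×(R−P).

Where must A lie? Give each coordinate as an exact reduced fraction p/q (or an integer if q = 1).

A = (-139/26, -267/26)

1. A_x = -139/26  [B, D, A are collinear ∩ CA ⟂ BD]
2. A_y = -267/26  [B, D, A are collinear ∩ CA ⟂ BD]
   → A = (-139/26, -267/26)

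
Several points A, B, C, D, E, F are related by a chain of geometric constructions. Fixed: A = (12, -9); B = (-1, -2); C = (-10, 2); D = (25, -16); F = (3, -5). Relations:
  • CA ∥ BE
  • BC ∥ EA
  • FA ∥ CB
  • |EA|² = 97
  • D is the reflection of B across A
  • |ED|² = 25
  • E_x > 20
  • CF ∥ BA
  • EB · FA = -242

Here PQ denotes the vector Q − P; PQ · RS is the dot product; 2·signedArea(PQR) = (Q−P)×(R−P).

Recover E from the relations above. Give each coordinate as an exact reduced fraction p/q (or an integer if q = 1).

1. E_x = 21  [BC ∥ EA ∩ CA ∥ BE]
2. E_y = -13  [BC ∥ EA ∩ CA ∥ BE]
   → E = (21, -13)

E = (21, -13)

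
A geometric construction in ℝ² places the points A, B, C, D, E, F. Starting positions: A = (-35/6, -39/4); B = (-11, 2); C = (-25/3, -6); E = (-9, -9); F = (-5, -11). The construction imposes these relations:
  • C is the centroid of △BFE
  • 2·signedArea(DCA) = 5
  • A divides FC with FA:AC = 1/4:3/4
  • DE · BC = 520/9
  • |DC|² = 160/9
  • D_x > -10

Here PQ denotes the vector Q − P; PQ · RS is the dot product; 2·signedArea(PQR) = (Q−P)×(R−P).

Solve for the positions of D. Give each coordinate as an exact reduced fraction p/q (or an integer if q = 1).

D = (-29/3, -2)

1. D_x = -29/3  [2·signedArea(DCA) = 5 ∩ DE · BC = 520/9]
2. D_y = -2  [2·signedArea(DCA) = 5 ∩ DE · BC = 520/9]
   → D = (-29/3, -2)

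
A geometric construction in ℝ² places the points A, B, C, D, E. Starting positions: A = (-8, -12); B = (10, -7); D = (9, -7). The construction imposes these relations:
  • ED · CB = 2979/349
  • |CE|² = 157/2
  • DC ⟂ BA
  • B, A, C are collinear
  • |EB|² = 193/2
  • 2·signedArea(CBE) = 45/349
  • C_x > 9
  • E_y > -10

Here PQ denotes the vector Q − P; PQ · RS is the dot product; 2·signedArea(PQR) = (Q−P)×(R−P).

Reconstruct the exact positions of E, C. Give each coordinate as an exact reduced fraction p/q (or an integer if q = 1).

C = (3166/349, -2533/349)
E = (1/2, -19/2)

1. C_x = 3166/349  [B, A, C are collinear ∩ DC ⟂ BA]
2. C_y = -2533/349  [B, A, C are collinear ∩ DC ⟂ BA]
   → C = (3166/349, -2533/349)
3. E_x = 1/2  [ED · CB = 2979/349 ∩ 2·signedArea(CBE) = 45/349]
4. E_y = -19/2  [ED · CB = 2979/349 ∩ 2·signedArea(CBE) = 45/349]
   → E = (1/2, -19/2)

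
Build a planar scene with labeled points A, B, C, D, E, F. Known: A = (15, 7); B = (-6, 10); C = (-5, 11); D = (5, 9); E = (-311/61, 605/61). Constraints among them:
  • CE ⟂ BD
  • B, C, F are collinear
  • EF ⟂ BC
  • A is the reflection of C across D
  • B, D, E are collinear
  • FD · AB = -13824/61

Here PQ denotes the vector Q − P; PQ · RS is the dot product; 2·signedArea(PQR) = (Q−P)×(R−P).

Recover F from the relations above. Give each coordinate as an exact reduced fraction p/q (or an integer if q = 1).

F = (-341/61, 635/61)

1. F_x = -341/61  [B, C, F are collinear ∩ EF ⟂ BC]
2. F_y = 635/61  [B, C, F are collinear ∩ EF ⟂ BC]
   → F = (-341/61, 635/61)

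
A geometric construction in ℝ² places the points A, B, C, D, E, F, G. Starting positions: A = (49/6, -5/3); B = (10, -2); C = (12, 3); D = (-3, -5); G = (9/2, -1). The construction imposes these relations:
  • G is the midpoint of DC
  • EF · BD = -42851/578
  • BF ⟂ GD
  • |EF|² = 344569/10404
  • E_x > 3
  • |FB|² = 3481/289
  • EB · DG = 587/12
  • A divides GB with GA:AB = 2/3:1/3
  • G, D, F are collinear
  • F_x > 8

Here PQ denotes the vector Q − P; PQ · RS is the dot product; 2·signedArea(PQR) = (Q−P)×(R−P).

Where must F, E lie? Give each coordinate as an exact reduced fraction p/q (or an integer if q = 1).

E = (1901/578, -1427/867)
F = (2418/289, 307/289)

1. F_x = 2418/289  [G, D, F are collinear ∩ BF ⟂ GD]
2. F_y = 307/289  [G, D, F are collinear ∩ BF ⟂ GD]
   → F = (2418/289, 307/289)
3. E_x = 1901/578  [EB · DG = 587/12 ∩ EF · BD = -42851/578]
4. E_y = -1427/867  [EB · DG = 587/12 ∩ EF · BD = -42851/578]
   → E = (1901/578, -1427/867)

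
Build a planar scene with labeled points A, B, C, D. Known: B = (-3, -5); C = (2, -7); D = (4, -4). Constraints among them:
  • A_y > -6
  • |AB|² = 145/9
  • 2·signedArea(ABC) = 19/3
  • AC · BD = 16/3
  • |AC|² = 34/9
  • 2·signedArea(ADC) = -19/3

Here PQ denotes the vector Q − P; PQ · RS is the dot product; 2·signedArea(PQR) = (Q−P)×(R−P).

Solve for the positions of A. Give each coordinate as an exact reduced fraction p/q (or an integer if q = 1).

1. A_x = 1  [2·signedArea(ABC) = 19/3 ∩ 2·signedArea(ADC) = -19/3]
2. A_y = -16/3  [2·signedArea(ABC) = 19/3 ∩ 2·signedArea(ADC) = -19/3]
   → A = (1, -16/3)

A = (1, -16/3)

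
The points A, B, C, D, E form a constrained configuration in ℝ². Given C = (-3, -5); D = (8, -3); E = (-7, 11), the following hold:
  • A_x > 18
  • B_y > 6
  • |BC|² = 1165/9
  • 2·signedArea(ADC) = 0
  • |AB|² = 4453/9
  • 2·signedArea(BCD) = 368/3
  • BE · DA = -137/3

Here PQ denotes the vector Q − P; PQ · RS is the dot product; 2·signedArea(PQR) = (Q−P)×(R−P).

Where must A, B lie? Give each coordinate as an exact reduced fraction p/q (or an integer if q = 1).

1. B_x = -2  [line -2·x + 11·y + -221/3 = 0 ∩ |BC|² = 1165/9]
2. B_y = 19/3  [line -2·x + 11·y + -221/3 = 0 ∩ |BC|² = 1165/9]
   → B = (-2, 19/3)
3. A_x = 19  [2·signedArea(ADC) = 0 ∩ BE · DA = -137/3]
4. A_y = -1  [2·signedArea(ADC) = 0 ∩ BE · DA = -137/3]
   → A = (19, -1)

A = (19, -1)
B = (-2, 19/3)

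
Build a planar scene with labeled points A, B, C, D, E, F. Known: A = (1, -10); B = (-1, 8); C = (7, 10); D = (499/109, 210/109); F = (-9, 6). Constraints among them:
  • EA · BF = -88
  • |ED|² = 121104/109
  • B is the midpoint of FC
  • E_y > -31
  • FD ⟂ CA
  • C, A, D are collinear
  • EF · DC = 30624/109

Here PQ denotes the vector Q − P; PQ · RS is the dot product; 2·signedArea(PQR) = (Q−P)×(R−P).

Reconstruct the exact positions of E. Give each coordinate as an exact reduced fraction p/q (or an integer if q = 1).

1. E_x = -5  [EA · BF = -88 ∩ EF · DC = 30624/109]
2. E_y = -30  [EA · BF = -88 ∩ EF · DC = 30624/109]
   → E = (-5, -30)

E = (-5, -30)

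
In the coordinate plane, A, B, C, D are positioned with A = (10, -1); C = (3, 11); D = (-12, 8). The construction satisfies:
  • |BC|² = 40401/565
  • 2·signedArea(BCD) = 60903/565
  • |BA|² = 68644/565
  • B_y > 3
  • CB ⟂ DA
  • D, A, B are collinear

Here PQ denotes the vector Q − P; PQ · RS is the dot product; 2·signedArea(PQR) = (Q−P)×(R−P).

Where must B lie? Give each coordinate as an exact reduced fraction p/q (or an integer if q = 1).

B = (-114/565, 1793/565)

1. B_x = -114/565  [D, A, B are collinear ∩ CB ⟂ DA]
2. B_y = 1793/565  [D, A, B are collinear ∩ CB ⟂ DA]
   → B = (-114/565, 1793/565)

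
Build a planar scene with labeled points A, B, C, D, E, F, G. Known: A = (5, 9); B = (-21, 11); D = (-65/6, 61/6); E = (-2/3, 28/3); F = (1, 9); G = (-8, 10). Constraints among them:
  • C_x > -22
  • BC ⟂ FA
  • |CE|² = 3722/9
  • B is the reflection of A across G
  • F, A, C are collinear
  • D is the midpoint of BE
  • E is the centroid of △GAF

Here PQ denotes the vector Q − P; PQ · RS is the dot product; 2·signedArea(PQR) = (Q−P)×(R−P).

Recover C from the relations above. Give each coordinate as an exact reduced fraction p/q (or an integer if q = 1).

C = (-21, 9)

1. C_x = -21  [F, A, C are collinear ∩ BC ⟂ FA]
2. C_y = 9  [F, A, C are collinear ∩ BC ⟂ FA]
   → C = (-21, 9)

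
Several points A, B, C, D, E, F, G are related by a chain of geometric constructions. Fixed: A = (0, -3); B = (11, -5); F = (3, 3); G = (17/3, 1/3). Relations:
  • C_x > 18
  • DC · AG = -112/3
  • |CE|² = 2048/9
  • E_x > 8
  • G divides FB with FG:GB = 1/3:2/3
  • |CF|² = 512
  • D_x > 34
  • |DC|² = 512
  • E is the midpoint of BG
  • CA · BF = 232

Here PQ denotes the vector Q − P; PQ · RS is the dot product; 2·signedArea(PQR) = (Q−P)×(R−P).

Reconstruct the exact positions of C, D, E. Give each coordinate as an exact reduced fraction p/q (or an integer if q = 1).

C = (19, -13)
D = (35, -29)
E = (25/3, -7/3)

1. C_x = 19  [line 8·x + -8·y + -256 = 0 ∩ |CF|² = 512]
2. C_y = -13  [line 8·x + -8·y + -256 = 0 ∩ |CF|² = 512]
   → C = (19, -13)
3. D_x = 35  [line -17/3·x + -10/3·y + 305/3 = 0 ∩ |DC|² = 512]
4. D_y = -29  [line -17/3·x + -10/3·y + 305/3 = 0 ∩ |DC|² = 512]
   → D = (35, -29)
5. E_x = 25/3  [E is the midpoint of BG]
6. E_y = -7/3  [E is the midpoint of BG]
   → E = (25/3, -7/3)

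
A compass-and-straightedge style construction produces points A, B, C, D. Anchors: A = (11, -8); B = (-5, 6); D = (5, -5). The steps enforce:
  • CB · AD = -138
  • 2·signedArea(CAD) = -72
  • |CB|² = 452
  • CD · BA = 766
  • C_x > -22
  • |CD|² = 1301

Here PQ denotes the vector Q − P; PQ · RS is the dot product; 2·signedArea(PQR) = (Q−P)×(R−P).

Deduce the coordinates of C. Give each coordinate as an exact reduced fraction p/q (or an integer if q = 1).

1. C_x = -21  [2·signedArea(CAD) = -72 ∩ CD · BA = 766]
2. C_y = 20  [2·signedArea(CAD) = -72 ∩ CD · BA = 766]
   → C = (-21, 20)

C = (-21, 20)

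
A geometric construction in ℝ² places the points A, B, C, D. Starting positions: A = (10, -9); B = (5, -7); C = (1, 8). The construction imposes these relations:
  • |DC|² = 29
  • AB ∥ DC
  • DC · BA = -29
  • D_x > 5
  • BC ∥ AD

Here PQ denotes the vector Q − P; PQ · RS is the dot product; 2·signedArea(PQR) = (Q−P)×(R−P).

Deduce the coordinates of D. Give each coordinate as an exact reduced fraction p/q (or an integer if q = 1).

D = (6, 6)

1. D_x = 6  [AB ∥ DC ∩ BC ∥ AD]
2. D_y = 6  [AB ∥ DC ∩ BC ∥ AD]
   → D = (6, 6)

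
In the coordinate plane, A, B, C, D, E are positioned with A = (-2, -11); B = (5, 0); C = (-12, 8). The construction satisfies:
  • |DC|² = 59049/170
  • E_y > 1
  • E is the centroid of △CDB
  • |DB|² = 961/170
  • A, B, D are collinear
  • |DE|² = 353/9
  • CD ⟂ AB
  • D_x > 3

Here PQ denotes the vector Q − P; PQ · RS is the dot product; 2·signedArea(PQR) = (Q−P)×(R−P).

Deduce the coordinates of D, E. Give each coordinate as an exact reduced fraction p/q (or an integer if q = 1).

1. D_x = 633/170  [A, B, D are collinear ∩ CD ⟂ AB]
2. D_y = -341/170  [A, B, D are collinear ∩ CD ⟂ AB]
   → D = (633/170, -341/170)
3. E_x = -557/510  [E is the centroid of △CDB]
4. E_y = 1019/510  [E is the centroid of △CDB]
   → E = (-557/510, 1019/510)

D = (633/170, -341/170)
E = (-557/510, 1019/510)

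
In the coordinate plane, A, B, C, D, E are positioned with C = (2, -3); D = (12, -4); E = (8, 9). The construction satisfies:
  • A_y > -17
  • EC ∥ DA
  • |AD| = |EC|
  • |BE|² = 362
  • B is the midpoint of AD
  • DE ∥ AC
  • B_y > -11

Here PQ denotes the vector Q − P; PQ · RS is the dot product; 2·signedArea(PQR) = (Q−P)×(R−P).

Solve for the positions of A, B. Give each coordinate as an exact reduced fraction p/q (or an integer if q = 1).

A = (6, -16)
B = (9, -10)

1. A_x = 6  [DE ∥ AC ∩ EC ∥ DA]
2. A_y = -16  [DE ∥ AC ∩ EC ∥ DA]
   → A = (6, -16)
3. B_x = 9  [B is the midpoint of AD]
4. B_y = -10  [B is the midpoint of AD]
   → B = (9, -10)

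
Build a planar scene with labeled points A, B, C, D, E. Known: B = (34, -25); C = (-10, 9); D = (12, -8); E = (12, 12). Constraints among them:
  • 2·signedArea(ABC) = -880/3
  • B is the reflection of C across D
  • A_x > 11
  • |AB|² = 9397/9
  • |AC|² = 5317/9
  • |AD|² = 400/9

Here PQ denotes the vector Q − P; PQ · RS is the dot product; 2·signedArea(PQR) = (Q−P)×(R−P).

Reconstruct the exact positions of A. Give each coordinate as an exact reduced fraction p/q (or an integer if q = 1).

1. A_x = 12  [line -34·x + -44·y + 1048/3 = 0 ∩ |AC|² = 5317/9]
2. A_y = -4/3  [line -34·x + -44·y + 1048/3 = 0 ∩ |AC|² = 5317/9]
   → A = (12, -4/3)

A = (12, -4/3)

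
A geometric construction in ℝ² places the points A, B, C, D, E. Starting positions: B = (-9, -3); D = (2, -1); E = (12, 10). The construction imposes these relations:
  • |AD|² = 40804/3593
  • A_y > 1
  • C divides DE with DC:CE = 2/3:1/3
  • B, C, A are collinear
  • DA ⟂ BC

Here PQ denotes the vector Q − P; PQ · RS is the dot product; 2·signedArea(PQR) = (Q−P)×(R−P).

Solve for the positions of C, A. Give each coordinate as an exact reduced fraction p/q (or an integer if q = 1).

A = (1530/3593, 7113/3593)
C = (26/3, 19/3)

1. C_x = 26/3  [C divides DE with DC:CE = 2/3:1/3]
2. C_y = 19/3  [C divides DE with DC:CE = 2/3:1/3]
   → C = (26/3, 19/3)
3. A_x = 1530/3593  [B, C, A are collinear ∩ DA ⟂ BC]
4. A_y = 7113/3593  [B, C, A are collinear ∩ DA ⟂ BC]
   → A = (1530/3593, 7113/3593)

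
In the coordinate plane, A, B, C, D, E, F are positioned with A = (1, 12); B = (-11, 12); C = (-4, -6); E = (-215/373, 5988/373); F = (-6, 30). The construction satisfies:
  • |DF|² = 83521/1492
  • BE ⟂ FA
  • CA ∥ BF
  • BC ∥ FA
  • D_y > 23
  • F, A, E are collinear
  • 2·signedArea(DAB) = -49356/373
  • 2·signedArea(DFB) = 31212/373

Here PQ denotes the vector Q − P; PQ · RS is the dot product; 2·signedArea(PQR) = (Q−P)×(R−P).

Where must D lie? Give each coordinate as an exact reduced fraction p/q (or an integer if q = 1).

D = (-2453/746, 8589/373)

1. D_x = -2453/746  [2·signedArea(DAB) = -49356/373 ∩ 2·signedArea(DFB) = 31212/373]
2. D_y = 8589/373  [2·signedArea(DAB) = -49356/373 ∩ 2·signedArea(DFB) = 31212/373]
   → D = (-2453/746, 8589/373)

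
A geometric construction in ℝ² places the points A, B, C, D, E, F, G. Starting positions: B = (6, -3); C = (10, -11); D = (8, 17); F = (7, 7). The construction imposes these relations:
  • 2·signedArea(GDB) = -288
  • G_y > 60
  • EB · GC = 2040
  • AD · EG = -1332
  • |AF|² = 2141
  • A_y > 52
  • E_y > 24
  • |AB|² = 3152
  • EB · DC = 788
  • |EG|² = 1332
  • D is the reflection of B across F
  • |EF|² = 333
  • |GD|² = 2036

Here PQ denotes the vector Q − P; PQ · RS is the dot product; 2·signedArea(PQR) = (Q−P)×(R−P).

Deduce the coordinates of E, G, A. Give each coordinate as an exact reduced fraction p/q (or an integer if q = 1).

A = (2, 53)
E = (4, 25)
G = (-2, 61)

1. G_x = -2  [line 20·x + -2·y + 162 = 0 ∩ |GD|² = 2036]
2. G_y = 61  [line 20·x + -2·y + 162 = 0 ∩ |GD|² = 2036]
   → G = (-2, 61)
3. E_x = 4  [EB · DC = 788 ∩ EB · GC = 2040]
4. E_y = 25  [EB · DC = 788 ∩ EB · GC = 2040]
   → E = (4, 25)
5. A_x = 2  [line 6·x + -36·y + 1896 = 0 ∩ |AB|² = 3152]
6. A_y = 53  [line 6·x + -36·y + 1896 = 0 ∩ |AB|² = 3152]
   → A = (2, 53)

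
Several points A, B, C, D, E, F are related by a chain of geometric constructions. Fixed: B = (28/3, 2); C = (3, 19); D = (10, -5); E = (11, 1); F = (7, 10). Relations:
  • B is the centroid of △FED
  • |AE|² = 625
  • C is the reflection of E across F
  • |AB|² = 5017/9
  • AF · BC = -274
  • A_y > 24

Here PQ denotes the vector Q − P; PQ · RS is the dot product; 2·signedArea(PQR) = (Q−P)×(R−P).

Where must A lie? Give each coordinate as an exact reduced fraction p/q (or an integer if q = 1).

A = (4, 25)

1. A_x = 4  [line 19/3·x + -17·y + 1199/3 = 0 ∩ |AB|² = 5017/9]
2. A_y = 25  [line 19/3·x + -17·y + 1199/3 = 0 ∩ |AB|² = 5017/9]
   → A = (4, 25)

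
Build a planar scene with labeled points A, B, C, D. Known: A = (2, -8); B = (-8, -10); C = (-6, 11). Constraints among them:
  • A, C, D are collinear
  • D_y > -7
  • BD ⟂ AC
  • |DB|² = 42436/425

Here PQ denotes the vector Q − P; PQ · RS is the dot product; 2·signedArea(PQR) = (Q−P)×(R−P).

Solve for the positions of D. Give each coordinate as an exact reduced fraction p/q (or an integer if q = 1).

1. D_x = 514/425  [A, C, D are collinear ∩ BD ⟂ AC]
2. D_y = -2602/425  [A, C, D are collinear ∩ BD ⟂ AC]
   → D = (514/425, -2602/425)

D = (514/425, -2602/425)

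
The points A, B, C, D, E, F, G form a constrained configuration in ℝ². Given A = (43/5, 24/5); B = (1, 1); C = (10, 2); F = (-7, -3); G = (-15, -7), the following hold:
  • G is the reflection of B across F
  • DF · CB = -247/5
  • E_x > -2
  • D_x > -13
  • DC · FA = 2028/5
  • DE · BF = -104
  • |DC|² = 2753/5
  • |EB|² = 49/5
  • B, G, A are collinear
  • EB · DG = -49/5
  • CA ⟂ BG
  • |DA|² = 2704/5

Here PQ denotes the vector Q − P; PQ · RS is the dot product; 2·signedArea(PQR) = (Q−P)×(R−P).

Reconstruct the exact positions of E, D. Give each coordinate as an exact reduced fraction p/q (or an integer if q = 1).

D = (-61/5, -28/5)
E = (-9/5, -2/5)

1. D_x = -61/5  [DF · CB = -247/5 ∩ DC · FA = 2028/5]
2. D_y = -28/5  [DF · CB = -247/5 ∩ DC · FA = 2028/5]
   → D = (-61/5, -28/5)
3. E_x = -9/5  [line 14/5·x + 7/5·y + 28/5 = 0 ∩ |EB|² = 49/5]
4. E_y = -2/5  [line 14/5·x + 7/5·y + 28/5 = 0 ∩ |EB|² = 49/5]
   → E = (-9/5, -2/5)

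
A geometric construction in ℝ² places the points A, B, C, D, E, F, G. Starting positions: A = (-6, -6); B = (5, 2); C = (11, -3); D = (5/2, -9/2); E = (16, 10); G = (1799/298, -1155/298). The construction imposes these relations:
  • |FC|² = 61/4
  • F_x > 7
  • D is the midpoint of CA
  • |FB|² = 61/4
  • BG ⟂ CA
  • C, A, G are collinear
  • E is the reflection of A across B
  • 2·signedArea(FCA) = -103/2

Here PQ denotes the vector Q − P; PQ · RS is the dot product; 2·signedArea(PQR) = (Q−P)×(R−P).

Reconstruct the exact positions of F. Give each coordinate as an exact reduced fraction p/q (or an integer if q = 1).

1. F_x = 8  [line 3·x + -17·y + -65/2 = 0 ∩ |FB|² = 61/4]
2. F_y = -1/2  [line 3·x + -17·y + -65/2 = 0 ∩ |FB|² = 61/4]
   → F = (8, -1/2)

F = (8, -1/2)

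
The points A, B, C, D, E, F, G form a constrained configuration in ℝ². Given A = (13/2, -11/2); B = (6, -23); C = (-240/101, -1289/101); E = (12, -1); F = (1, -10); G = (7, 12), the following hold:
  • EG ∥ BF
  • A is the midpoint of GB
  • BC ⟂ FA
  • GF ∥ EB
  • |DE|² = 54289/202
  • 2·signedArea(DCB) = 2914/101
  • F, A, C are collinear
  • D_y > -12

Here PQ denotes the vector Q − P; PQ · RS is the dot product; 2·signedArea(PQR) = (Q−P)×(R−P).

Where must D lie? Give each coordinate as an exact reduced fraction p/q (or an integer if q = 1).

D = (-139/202, -2299/202)

1. D_x = -139/202  [line 1034/101·x + 846/101·y + 10340/101 = 0 ∩ |DE|² = 54289/202]
2. D_y = -2299/202  [line 1034/101·x + 846/101·y + 10340/101 = 0 ∩ |DE|² = 54289/202]
   → D = (-139/202, -2299/202)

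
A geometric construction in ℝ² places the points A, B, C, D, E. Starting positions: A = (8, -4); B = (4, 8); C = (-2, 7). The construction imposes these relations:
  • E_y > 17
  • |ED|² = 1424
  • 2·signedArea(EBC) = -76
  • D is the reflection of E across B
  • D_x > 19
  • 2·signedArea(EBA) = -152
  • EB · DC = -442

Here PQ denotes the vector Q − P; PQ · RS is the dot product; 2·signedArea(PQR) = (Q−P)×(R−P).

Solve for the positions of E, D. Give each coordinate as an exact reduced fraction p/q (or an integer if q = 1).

D = (20, -2)
E = (-12, 18)

1. E_x = -12  [2·signedArea(EBC) = -76 ∩ 2·signedArea(EBA) = -152]
2. E_y = 18  [2·signedArea(EBC) = -76 ∩ 2·signedArea(EBA) = -152]
   → E = (-12, 18)
3. D_x = 20  [D is the reflection of E across B]
4. D_y = -2  [D is the reflection of E across B]
   → D = (20, -2)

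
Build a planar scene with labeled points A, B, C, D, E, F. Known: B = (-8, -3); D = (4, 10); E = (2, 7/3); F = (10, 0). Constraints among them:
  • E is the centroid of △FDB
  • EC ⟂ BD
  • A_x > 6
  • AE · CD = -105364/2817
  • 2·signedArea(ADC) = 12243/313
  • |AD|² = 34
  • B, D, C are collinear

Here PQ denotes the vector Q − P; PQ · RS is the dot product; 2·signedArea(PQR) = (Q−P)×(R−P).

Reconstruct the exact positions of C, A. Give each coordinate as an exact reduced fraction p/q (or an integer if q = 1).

A = (7, 5)
C = (-232/313, 4567/939)

1. C_x = -232/313  [B, D, C are collinear ∩ EC ⟂ BD]
2. C_y = 4567/939  [B, D, C are collinear ∩ EC ⟂ BD]
   → C = (-232/313, 4567/939)
3. A_x = 7  [2·signedArea(ADC) = 12243/313 ∩ AE · CD = -105364/2817]
4. A_y = 5  [2·signedArea(ADC) = 12243/313 ∩ AE · CD = -105364/2817]
   → A = (7, 5)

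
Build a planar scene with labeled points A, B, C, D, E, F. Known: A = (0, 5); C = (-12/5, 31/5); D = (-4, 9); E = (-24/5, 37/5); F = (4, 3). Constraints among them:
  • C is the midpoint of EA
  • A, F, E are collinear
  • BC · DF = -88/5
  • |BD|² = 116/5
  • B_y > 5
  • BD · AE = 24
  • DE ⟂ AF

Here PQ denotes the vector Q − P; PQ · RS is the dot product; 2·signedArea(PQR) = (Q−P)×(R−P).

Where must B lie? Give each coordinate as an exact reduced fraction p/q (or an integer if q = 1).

1. B_x = -4/5  [BD · AE = 24 ∩ BC · DF = -88/5]
2. B_y = 27/5  [BD · AE = 24 ∩ BC · DF = -88/5]
   → B = (-4/5, 27/5)

B = (-4/5, 27/5)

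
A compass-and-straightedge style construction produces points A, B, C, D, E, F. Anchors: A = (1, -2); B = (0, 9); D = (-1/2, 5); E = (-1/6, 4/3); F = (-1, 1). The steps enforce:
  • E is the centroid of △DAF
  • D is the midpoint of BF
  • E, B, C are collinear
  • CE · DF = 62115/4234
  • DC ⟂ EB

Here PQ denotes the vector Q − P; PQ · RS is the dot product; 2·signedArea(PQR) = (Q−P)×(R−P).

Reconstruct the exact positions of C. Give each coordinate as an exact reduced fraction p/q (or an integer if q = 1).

C = (-369/4234, 10566/2117)

1. C_x = -369/4234  [E, B, C are collinear ∩ DC ⟂ EB]
2. C_y = 10566/2117  [E, B, C are collinear ∩ DC ⟂ EB]
   → C = (-369/4234, 10566/2117)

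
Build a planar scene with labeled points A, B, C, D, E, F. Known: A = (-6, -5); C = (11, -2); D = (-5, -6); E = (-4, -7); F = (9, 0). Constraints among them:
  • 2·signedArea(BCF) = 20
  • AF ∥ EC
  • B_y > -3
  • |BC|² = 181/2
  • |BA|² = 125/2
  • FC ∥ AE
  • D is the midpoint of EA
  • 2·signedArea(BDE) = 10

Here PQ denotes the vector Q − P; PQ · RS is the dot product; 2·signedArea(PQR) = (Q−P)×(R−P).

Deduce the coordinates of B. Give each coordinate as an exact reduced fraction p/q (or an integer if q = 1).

1. B_x = 3/2  [line -2·x + -2·y + -2 = 0 ∩ |BC|² = 181/2]
2. B_y = -5/2  [line -2·x + -2·y + -2 = 0 ∩ |BC|² = 181/2]
   → B = (3/2, -5/2)

B = (3/2, -5/2)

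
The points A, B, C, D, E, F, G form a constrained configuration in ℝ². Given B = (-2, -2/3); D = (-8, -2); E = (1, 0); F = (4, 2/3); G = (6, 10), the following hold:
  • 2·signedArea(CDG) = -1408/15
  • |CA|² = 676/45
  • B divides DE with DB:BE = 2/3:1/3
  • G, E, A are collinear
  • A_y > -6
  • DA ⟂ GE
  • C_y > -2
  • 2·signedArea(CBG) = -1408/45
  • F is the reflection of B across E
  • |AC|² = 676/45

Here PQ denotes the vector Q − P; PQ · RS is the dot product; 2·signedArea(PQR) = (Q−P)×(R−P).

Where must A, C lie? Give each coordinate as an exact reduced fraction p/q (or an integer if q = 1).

1. A_x = -8/5  [G, E, A are collinear ∩ DA ⟂ GE]
2. A_y = -26/5  [G, E, A are collinear ∩ DA ⟂ GE]
   → A = (-8/5, -26/5)
3. C_x = 2/15  [2·signedArea(CBG) = -1408/45 ∩ 2·signedArea(CDG) = -1408/15]
4. C_y = -26/15  [2·signedArea(CBG) = -1408/45 ∩ 2·signedArea(CDG) = -1408/15]
   → C = (2/15, -26/15)

A = (-8/5, -26/5)
C = (2/15, -26/15)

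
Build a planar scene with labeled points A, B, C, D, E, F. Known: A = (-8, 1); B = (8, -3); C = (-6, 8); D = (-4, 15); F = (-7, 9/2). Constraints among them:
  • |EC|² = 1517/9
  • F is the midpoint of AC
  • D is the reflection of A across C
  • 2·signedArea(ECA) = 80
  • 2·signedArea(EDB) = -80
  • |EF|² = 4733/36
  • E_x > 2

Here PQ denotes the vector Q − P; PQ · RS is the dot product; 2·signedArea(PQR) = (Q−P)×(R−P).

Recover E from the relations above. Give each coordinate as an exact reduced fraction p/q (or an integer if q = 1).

1. E_x = 8/3  [2·signedArea(EDB) = -80 ∩ 2·signedArea(ECA) = 80]
2. E_y = -5/3  [2·signedArea(EDB) = -80 ∩ 2·signedArea(ECA) = 80]
   → E = (8/3, -5/3)

E = (8/3, -5/3)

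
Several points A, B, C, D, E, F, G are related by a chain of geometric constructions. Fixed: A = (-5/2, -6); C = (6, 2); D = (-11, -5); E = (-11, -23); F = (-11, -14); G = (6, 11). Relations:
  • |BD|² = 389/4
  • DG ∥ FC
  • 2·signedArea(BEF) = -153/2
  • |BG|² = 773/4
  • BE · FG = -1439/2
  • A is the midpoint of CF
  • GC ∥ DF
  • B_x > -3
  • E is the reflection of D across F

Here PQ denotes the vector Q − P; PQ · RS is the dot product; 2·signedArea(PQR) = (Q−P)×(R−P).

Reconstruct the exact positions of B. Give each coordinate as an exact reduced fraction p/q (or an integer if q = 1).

1. B_x = -5/2  [2·signedArea(BEF) = -153/2 ∩ BE · FG = -1439/2]
2. B_y = 0  [2·signedArea(BEF) = -153/2 ∩ BE · FG = -1439/2]
   → B = (-5/2, 0)

B = (-5/2, 0)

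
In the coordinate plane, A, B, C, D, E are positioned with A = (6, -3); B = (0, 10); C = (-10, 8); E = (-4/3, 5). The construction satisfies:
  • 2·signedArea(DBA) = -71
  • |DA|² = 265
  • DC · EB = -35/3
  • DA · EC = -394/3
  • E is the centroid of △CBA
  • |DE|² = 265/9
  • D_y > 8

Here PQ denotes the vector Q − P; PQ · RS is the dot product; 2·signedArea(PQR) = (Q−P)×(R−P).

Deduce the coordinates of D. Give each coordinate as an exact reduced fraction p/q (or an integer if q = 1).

D = (-5, 9)

1. D_x = -5  [DC · EB = -35/3 ∩ 2·signedArea(DBA) = -71]
2. D_y = 9  [DC · EB = -35/3 ∩ 2·signedArea(DBA) = -71]
   → D = (-5, 9)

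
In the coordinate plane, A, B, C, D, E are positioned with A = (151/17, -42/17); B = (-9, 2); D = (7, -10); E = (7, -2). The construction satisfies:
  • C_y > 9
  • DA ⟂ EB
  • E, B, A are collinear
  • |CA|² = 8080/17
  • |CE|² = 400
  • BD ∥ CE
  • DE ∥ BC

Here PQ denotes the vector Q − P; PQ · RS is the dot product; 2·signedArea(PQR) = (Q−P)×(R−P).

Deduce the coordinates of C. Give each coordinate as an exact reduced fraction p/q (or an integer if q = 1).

1. C_x = -9  [BD ∥ CE ∩ DE ∥ BC]
2. C_y = 10  [BD ∥ CE ∩ DE ∥ BC]
   → C = (-9, 10)

C = (-9, 10)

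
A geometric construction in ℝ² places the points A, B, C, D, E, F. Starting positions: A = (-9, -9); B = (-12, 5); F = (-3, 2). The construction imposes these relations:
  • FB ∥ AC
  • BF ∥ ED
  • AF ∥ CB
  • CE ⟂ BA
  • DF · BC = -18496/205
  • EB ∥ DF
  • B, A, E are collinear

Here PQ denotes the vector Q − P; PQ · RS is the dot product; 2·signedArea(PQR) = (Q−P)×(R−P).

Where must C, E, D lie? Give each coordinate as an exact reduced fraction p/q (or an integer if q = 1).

1. C_x = -18  [AF ∥ CB ∩ FB ∥ AC]
2. C_y = -6  [AF ∥ CB ∩ FB ∥ AC]
   → C = (-18, -6)
3. E_x = -2052/205  [B, A, E are collinear ∩ CE ⟂ BA]
4. E_y = -879/205  [B, A, E are collinear ∩ CE ⟂ BA]
   → E = (-2052/205, -879/205)
5. D_x = -207/205  [EB ∥ DF ∩ BF ∥ ED]
6. D_y = -1494/205  [EB ∥ DF ∩ BF ∥ ED]
   → D = (-207/205, -1494/205)

C = (-18, -6)
D = (-207/205, -1494/205)
E = (-2052/205, -879/205)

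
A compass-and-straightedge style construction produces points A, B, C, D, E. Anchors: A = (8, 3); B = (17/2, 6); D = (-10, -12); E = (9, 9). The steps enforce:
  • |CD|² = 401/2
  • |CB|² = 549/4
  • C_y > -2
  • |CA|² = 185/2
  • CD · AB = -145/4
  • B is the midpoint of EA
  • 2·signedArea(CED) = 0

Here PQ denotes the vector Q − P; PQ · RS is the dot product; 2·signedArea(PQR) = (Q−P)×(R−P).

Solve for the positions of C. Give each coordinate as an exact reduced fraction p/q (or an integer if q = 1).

1. C_x = -1/2  [2·signedArea(CED) = 0 ∩ CD · AB = -145/4]
2. C_y = -3/2  [2·signedArea(CED) = 0 ∩ CD · AB = -145/4]
   → C = (-1/2, -3/2)

C = (-1/2, -3/2)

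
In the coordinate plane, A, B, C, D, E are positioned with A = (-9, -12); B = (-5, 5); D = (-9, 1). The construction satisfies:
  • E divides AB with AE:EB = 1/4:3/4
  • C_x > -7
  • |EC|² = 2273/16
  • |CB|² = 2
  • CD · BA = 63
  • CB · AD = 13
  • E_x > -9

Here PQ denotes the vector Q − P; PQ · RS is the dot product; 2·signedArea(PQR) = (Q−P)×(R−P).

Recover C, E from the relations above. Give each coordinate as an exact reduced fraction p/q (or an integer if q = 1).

C = (-6, 4)
E = (-8, -31/4)

1. C_x = -6  [CB · AD = 13 ∩ CD · BA = 63]
2. C_y = 4  [CB · AD = 13 ∩ CD · BA = 63]
   → C = (-6, 4)
3. E_x = -8  [E divides AB with AE:EB = 1/4:3/4]
4. E_y = -31/4  [E divides AB with AE:EB = 1/4:3/4]
   → E = (-8, -31/4)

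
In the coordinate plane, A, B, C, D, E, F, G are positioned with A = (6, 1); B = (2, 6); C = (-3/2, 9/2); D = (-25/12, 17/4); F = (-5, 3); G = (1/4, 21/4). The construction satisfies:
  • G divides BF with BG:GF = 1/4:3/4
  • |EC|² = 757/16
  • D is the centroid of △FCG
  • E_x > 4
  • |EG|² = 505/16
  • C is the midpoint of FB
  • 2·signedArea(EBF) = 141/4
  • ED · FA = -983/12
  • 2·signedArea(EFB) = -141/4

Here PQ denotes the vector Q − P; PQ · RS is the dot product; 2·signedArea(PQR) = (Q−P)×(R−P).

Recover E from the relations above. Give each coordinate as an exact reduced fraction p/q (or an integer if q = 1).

1. E_x = 5  [2·signedArea(EBF) = 141/4 ∩ ED · FA = -983/12]
2. E_y = 9/4  [2·signedArea(EBF) = 141/4 ∩ ED · FA = -983/12]
   → E = (5, 9/4)

E = (5, 9/4)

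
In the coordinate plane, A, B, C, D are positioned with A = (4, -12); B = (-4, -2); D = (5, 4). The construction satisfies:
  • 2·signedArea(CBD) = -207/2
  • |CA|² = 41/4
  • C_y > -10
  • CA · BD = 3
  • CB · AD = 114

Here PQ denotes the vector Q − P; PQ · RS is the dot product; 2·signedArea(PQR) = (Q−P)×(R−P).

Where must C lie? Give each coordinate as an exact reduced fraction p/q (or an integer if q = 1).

C = (2, -19/2)

1. C_x = 2  [CB · AD = 114 ∩ 2·signedArea(CBD) = -207/2]
2. C_y = -19/2  [CB · AD = 114 ∩ 2·signedArea(CBD) = -207/2]
   → C = (2, -19/2)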